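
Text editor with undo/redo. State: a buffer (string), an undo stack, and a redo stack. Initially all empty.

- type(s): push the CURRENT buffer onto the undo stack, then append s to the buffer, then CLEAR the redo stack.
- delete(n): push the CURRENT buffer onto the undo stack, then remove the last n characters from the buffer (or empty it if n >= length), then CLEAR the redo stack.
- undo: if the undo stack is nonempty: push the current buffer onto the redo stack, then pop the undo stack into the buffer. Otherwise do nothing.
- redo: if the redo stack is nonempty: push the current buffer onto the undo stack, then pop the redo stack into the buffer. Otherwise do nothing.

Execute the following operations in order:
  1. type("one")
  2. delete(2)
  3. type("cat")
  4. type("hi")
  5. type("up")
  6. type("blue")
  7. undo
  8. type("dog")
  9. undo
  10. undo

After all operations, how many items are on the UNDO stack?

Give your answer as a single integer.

After op 1 (type): buf='one' undo_depth=1 redo_depth=0
After op 2 (delete): buf='o' undo_depth=2 redo_depth=0
After op 3 (type): buf='ocat' undo_depth=3 redo_depth=0
After op 4 (type): buf='ocathi' undo_depth=4 redo_depth=0
After op 5 (type): buf='ocathiup' undo_depth=5 redo_depth=0
After op 6 (type): buf='ocathiupblue' undo_depth=6 redo_depth=0
After op 7 (undo): buf='ocathiup' undo_depth=5 redo_depth=1
After op 8 (type): buf='ocathiupdog' undo_depth=6 redo_depth=0
After op 9 (undo): buf='ocathiup' undo_depth=5 redo_depth=1
After op 10 (undo): buf='ocathi' undo_depth=4 redo_depth=2

Answer: 4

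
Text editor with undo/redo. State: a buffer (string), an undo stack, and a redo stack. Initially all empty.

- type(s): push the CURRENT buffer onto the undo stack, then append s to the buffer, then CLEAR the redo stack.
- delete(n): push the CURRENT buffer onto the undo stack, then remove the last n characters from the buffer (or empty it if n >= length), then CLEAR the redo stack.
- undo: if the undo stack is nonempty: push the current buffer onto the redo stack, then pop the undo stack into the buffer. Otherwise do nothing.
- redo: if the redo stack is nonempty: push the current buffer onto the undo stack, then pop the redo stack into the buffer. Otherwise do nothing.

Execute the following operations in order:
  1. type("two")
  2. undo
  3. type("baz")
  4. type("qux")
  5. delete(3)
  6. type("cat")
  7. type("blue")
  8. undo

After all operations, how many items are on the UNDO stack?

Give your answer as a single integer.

After op 1 (type): buf='two' undo_depth=1 redo_depth=0
After op 2 (undo): buf='(empty)' undo_depth=0 redo_depth=1
After op 3 (type): buf='baz' undo_depth=1 redo_depth=0
After op 4 (type): buf='bazqux' undo_depth=2 redo_depth=0
After op 5 (delete): buf='baz' undo_depth=3 redo_depth=0
After op 6 (type): buf='bazcat' undo_depth=4 redo_depth=0
After op 7 (type): buf='bazcatblue' undo_depth=5 redo_depth=0
After op 8 (undo): buf='bazcat' undo_depth=4 redo_depth=1

Answer: 4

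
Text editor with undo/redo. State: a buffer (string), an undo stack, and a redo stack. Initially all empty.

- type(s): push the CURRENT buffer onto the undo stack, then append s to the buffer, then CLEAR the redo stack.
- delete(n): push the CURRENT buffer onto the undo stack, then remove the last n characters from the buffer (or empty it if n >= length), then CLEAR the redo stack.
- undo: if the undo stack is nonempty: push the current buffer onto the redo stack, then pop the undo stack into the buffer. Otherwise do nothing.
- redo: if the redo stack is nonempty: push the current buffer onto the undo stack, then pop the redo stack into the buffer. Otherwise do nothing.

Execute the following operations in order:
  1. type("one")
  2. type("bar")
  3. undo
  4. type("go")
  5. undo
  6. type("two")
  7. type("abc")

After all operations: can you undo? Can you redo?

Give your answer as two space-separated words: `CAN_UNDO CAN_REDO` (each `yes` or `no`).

After op 1 (type): buf='one' undo_depth=1 redo_depth=0
After op 2 (type): buf='onebar' undo_depth=2 redo_depth=0
After op 3 (undo): buf='one' undo_depth=1 redo_depth=1
After op 4 (type): buf='onego' undo_depth=2 redo_depth=0
After op 5 (undo): buf='one' undo_depth=1 redo_depth=1
After op 6 (type): buf='onetwo' undo_depth=2 redo_depth=0
After op 7 (type): buf='onetwoabc' undo_depth=3 redo_depth=0

Answer: yes no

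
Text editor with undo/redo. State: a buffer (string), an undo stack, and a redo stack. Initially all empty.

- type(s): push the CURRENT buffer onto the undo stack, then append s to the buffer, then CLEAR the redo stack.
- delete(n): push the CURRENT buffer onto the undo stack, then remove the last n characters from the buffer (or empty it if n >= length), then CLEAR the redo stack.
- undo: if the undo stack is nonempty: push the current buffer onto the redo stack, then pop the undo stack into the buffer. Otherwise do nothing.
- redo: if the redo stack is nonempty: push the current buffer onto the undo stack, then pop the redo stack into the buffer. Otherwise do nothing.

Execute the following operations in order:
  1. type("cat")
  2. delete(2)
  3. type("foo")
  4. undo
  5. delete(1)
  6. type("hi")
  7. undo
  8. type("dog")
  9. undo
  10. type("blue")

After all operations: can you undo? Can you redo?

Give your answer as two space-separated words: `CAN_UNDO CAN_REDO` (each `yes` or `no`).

Answer: yes no

Derivation:
After op 1 (type): buf='cat' undo_depth=1 redo_depth=0
After op 2 (delete): buf='c' undo_depth=2 redo_depth=0
After op 3 (type): buf='cfoo' undo_depth=3 redo_depth=0
After op 4 (undo): buf='c' undo_depth=2 redo_depth=1
After op 5 (delete): buf='(empty)' undo_depth=3 redo_depth=0
After op 6 (type): buf='hi' undo_depth=4 redo_depth=0
After op 7 (undo): buf='(empty)' undo_depth=3 redo_depth=1
After op 8 (type): buf='dog' undo_depth=4 redo_depth=0
After op 9 (undo): buf='(empty)' undo_depth=3 redo_depth=1
After op 10 (type): buf='blue' undo_depth=4 redo_depth=0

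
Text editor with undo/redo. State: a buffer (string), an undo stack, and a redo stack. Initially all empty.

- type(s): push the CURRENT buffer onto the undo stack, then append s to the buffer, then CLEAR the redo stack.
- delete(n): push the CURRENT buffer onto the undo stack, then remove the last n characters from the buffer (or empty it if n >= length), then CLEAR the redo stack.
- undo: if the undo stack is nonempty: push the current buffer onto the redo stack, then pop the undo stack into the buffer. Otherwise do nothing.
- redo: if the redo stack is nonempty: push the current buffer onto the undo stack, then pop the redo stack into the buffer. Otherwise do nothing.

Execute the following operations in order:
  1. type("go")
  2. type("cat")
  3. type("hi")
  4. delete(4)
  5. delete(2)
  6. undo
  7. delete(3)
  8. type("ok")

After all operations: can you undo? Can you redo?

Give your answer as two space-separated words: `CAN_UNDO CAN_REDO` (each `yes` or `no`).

After op 1 (type): buf='go' undo_depth=1 redo_depth=0
After op 2 (type): buf='gocat' undo_depth=2 redo_depth=0
After op 3 (type): buf='gocathi' undo_depth=3 redo_depth=0
After op 4 (delete): buf='goc' undo_depth=4 redo_depth=0
After op 5 (delete): buf='g' undo_depth=5 redo_depth=0
After op 6 (undo): buf='goc' undo_depth=4 redo_depth=1
After op 7 (delete): buf='(empty)' undo_depth=5 redo_depth=0
After op 8 (type): buf='ok' undo_depth=6 redo_depth=0

Answer: yes no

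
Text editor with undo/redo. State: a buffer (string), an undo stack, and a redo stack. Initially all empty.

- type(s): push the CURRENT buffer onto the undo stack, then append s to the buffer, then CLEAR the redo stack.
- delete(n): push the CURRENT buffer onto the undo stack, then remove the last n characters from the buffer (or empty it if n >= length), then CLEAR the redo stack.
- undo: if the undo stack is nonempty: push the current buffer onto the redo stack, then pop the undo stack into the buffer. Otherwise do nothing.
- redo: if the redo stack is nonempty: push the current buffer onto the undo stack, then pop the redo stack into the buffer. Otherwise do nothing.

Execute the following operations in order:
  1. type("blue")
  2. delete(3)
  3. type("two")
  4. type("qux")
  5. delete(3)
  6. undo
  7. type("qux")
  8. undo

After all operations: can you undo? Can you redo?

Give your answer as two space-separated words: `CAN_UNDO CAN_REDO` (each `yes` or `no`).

After op 1 (type): buf='blue' undo_depth=1 redo_depth=0
After op 2 (delete): buf='b' undo_depth=2 redo_depth=0
After op 3 (type): buf='btwo' undo_depth=3 redo_depth=0
After op 4 (type): buf='btwoqux' undo_depth=4 redo_depth=0
After op 5 (delete): buf='btwo' undo_depth=5 redo_depth=0
After op 6 (undo): buf='btwoqux' undo_depth=4 redo_depth=1
After op 7 (type): buf='btwoquxqux' undo_depth=5 redo_depth=0
After op 8 (undo): buf='btwoqux' undo_depth=4 redo_depth=1

Answer: yes yes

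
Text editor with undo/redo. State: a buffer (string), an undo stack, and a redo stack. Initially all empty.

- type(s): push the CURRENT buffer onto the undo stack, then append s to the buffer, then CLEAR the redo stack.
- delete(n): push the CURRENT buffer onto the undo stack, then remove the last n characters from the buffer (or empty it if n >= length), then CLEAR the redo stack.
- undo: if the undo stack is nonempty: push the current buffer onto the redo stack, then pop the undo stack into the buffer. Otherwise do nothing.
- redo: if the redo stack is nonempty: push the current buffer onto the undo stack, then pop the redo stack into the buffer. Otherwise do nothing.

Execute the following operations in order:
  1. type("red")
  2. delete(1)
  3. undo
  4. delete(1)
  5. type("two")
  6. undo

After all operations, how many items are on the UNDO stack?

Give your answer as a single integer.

Answer: 2

Derivation:
After op 1 (type): buf='red' undo_depth=1 redo_depth=0
After op 2 (delete): buf='re' undo_depth=2 redo_depth=0
After op 3 (undo): buf='red' undo_depth=1 redo_depth=1
After op 4 (delete): buf='re' undo_depth=2 redo_depth=0
After op 5 (type): buf='retwo' undo_depth=3 redo_depth=0
After op 6 (undo): buf='re' undo_depth=2 redo_depth=1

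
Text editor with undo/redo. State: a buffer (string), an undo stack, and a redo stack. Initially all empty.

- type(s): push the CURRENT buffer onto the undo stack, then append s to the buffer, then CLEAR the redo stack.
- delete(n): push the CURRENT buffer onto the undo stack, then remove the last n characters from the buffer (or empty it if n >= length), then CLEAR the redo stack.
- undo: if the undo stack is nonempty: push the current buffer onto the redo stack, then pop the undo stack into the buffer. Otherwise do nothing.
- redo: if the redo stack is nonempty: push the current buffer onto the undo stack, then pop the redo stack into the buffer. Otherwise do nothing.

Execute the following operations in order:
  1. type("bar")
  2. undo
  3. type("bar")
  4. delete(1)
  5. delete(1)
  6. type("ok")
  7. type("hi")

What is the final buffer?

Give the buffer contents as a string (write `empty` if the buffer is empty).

Answer: bokhi

Derivation:
After op 1 (type): buf='bar' undo_depth=1 redo_depth=0
After op 2 (undo): buf='(empty)' undo_depth=0 redo_depth=1
After op 3 (type): buf='bar' undo_depth=1 redo_depth=0
After op 4 (delete): buf='ba' undo_depth=2 redo_depth=0
After op 5 (delete): buf='b' undo_depth=3 redo_depth=0
After op 6 (type): buf='bok' undo_depth=4 redo_depth=0
After op 7 (type): buf='bokhi' undo_depth=5 redo_depth=0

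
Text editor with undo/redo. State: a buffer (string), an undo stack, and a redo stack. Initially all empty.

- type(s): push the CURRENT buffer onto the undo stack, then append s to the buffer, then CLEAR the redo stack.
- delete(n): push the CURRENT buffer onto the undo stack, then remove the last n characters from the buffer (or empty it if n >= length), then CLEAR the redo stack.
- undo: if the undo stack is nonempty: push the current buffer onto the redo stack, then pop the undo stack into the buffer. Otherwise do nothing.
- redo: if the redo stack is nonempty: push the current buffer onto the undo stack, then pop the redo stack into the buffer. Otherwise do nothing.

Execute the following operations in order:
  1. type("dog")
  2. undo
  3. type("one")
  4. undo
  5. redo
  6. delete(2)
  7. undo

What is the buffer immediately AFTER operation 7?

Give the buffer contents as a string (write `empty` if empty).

Answer: one

Derivation:
After op 1 (type): buf='dog' undo_depth=1 redo_depth=0
After op 2 (undo): buf='(empty)' undo_depth=0 redo_depth=1
After op 3 (type): buf='one' undo_depth=1 redo_depth=0
After op 4 (undo): buf='(empty)' undo_depth=0 redo_depth=1
After op 5 (redo): buf='one' undo_depth=1 redo_depth=0
After op 6 (delete): buf='o' undo_depth=2 redo_depth=0
After op 7 (undo): buf='one' undo_depth=1 redo_depth=1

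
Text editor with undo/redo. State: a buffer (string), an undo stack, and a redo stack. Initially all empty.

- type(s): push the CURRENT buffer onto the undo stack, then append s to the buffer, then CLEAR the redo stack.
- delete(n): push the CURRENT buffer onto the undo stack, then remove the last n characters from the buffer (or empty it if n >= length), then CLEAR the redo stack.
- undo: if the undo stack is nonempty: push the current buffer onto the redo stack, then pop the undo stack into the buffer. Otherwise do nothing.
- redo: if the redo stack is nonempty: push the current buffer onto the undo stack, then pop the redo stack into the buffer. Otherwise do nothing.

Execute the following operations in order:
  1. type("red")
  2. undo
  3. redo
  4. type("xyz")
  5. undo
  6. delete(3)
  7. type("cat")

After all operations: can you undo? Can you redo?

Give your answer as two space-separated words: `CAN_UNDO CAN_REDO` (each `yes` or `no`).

After op 1 (type): buf='red' undo_depth=1 redo_depth=0
After op 2 (undo): buf='(empty)' undo_depth=0 redo_depth=1
After op 3 (redo): buf='red' undo_depth=1 redo_depth=0
After op 4 (type): buf='redxyz' undo_depth=2 redo_depth=0
After op 5 (undo): buf='red' undo_depth=1 redo_depth=1
After op 6 (delete): buf='(empty)' undo_depth=2 redo_depth=0
After op 7 (type): buf='cat' undo_depth=3 redo_depth=0

Answer: yes no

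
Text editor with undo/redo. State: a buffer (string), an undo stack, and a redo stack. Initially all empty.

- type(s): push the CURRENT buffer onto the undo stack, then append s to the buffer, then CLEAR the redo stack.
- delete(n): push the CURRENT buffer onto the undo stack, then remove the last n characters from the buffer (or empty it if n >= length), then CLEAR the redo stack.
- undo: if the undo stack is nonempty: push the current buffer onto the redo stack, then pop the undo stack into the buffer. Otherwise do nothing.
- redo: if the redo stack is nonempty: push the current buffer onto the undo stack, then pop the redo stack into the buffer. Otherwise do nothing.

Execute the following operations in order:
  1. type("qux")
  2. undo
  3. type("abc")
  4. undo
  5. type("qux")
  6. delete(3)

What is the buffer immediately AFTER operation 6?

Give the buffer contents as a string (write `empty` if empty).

Answer: empty

Derivation:
After op 1 (type): buf='qux' undo_depth=1 redo_depth=0
After op 2 (undo): buf='(empty)' undo_depth=0 redo_depth=1
After op 3 (type): buf='abc' undo_depth=1 redo_depth=0
After op 4 (undo): buf='(empty)' undo_depth=0 redo_depth=1
After op 5 (type): buf='qux' undo_depth=1 redo_depth=0
After op 6 (delete): buf='(empty)' undo_depth=2 redo_depth=0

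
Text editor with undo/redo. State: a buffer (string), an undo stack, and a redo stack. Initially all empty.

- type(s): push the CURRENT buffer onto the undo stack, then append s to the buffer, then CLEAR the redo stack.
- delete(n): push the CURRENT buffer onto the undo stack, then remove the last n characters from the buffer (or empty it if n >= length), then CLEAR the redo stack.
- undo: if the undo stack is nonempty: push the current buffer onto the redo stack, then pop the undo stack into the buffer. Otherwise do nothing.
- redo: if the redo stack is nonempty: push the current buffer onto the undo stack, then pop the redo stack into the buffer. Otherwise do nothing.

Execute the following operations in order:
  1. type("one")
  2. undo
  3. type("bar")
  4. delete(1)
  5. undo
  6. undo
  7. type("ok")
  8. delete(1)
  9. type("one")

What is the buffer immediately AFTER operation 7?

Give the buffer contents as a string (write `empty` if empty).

Answer: ok

Derivation:
After op 1 (type): buf='one' undo_depth=1 redo_depth=0
After op 2 (undo): buf='(empty)' undo_depth=0 redo_depth=1
After op 3 (type): buf='bar' undo_depth=1 redo_depth=0
After op 4 (delete): buf='ba' undo_depth=2 redo_depth=0
After op 5 (undo): buf='bar' undo_depth=1 redo_depth=1
After op 6 (undo): buf='(empty)' undo_depth=0 redo_depth=2
After op 7 (type): buf='ok' undo_depth=1 redo_depth=0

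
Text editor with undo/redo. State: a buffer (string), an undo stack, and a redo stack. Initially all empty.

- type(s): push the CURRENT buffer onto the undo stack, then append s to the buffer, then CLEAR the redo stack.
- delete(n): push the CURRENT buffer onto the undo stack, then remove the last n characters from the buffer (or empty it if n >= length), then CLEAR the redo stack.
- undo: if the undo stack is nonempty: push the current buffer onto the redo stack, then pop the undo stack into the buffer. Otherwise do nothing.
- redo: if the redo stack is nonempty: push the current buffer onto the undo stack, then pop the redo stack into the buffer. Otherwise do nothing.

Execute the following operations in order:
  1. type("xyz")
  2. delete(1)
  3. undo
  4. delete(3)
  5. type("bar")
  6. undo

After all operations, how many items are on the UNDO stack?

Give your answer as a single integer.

After op 1 (type): buf='xyz' undo_depth=1 redo_depth=0
After op 2 (delete): buf='xy' undo_depth=2 redo_depth=0
After op 3 (undo): buf='xyz' undo_depth=1 redo_depth=1
After op 4 (delete): buf='(empty)' undo_depth=2 redo_depth=0
After op 5 (type): buf='bar' undo_depth=3 redo_depth=0
After op 6 (undo): buf='(empty)' undo_depth=2 redo_depth=1

Answer: 2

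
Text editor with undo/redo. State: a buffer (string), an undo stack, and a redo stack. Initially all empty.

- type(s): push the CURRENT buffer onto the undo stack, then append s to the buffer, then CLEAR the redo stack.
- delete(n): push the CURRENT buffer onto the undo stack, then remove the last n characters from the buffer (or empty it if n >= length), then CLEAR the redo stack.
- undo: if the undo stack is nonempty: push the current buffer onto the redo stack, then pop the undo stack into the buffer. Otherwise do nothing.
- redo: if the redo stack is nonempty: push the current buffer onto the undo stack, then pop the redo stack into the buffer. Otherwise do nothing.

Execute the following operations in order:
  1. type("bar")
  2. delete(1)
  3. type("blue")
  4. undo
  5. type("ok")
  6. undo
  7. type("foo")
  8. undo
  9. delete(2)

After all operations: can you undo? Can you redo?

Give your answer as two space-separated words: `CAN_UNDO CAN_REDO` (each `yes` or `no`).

After op 1 (type): buf='bar' undo_depth=1 redo_depth=0
After op 2 (delete): buf='ba' undo_depth=2 redo_depth=0
After op 3 (type): buf='bablue' undo_depth=3 redo_depth=0
After op 4 (undo): buf='ba' undo_depth=2 redo_depth=1
After op 5 (type): buf='baok' undo_depth=3 redo_depth=0
After op 6 (undo): buf='ba' undo_depth=2 redo_depth=1
After op 7 (type): buf='bafoo' undo_depth=3 redo_depth=0
After op 8 (undo): buf='ba' undo_depth=2 redo_depth=1
After op 9 (delete): buf='(empty)' undo_depth=3 redo_depth=0

Answer: yes no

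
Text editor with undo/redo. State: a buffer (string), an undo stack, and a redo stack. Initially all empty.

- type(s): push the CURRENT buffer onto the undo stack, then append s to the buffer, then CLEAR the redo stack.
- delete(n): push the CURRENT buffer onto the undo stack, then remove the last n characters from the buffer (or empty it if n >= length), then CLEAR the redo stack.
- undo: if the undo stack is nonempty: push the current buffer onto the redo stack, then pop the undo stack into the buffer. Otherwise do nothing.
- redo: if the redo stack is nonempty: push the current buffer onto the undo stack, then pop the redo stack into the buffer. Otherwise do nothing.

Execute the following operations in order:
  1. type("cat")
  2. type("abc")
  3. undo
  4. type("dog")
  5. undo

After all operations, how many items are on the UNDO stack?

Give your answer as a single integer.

After op 1 (type): buf='cat' undo_depth=1 redo_depth=0
After op 2 (type): buf='catabc' undo_depth=2 redo_depth=0
After op 3 (undo): buf='cat' undo_depth=1 redo_depth=1
After op 4 (type): buf='catdog' undo_depth=2 redo_depth=0
After op 5 (undo): buf='cat' undo_depth=1 redo_depth=1

Answer: 1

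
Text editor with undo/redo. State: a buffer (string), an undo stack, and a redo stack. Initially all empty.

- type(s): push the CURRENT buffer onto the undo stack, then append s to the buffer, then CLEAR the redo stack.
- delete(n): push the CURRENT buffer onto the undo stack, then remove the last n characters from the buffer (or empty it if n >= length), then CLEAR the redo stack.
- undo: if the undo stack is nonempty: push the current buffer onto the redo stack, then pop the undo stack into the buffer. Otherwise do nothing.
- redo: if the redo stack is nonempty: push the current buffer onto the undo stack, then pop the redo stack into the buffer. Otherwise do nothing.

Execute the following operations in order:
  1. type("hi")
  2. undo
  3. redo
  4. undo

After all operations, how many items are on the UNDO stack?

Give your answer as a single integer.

Answer: 0

Derivation:
After op 1 (type): buf='hi' undo_depth=1 redo_depth=0
After op 2 (undo): buf='(empty)' undo_depth=0 redo_depth=1
After op 3 (redo): buf='hi' undo_depth=1 redo_depth=0
After op 4 (undo): buf='(empty)' undo_depth=0 redo_depth=1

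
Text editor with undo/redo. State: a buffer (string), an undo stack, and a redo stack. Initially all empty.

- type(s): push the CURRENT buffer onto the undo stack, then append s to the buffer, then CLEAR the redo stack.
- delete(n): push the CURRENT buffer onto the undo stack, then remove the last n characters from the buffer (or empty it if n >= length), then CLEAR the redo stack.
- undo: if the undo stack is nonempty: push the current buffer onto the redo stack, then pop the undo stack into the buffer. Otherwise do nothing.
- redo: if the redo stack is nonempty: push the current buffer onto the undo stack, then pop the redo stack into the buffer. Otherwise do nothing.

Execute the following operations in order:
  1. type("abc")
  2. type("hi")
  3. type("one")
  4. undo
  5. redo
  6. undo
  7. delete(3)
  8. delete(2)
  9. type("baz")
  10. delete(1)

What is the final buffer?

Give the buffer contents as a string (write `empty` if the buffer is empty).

Answer: ba

Derivation:
After op 1 (type): buf='abc' undo_depth=1 redo_depth=0
After op 2 (type): buf='abchi' undo_depth=2 redo_depth=0
After op 3 (type): buf='abchione' undo_depth=3 redo_depth=0
After op 4 (undo): buf='abchi' undo_depth=2 redo_depth=1
After op 5 (redo): buf='abchione' undo_depth=3 redo_depth=0
After op 6 (undo): buf='abchi' undo_depth=2 redo_depth=1
After op 7 (delete): buf='ab' undo_depth=3 redo_depth=0
After op 8 (delete): buf='(empty)' undo_depth=4 redo_depth=0
After op 9 (type): buf='baz' undo_depth=5 redo_depth=0
After op 10 (delete): buf='ba' undo_depth=6 redo_depth=0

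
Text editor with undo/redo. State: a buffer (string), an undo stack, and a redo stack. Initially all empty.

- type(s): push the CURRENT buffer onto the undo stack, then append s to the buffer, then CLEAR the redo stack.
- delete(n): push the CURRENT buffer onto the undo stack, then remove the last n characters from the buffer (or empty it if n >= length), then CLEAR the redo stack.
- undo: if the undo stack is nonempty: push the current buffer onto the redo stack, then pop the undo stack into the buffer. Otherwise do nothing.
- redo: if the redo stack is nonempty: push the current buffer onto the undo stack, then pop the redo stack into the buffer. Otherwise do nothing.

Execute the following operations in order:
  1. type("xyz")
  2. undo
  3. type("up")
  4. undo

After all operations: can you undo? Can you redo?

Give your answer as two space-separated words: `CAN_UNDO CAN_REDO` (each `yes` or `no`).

Answer: no yes

Derivation:
After op 1 (type): buf='xyz' undo_depth=1 redo_depth=0
After op 2 (undo): buf='(empty)' undo_depth=0 redo_depth=1
After op 3 (type): buf='up' undo_depth=1 redo_depth=0
After op 4 (undo): buf='(empty)' undo_depth=0 redo_depth=1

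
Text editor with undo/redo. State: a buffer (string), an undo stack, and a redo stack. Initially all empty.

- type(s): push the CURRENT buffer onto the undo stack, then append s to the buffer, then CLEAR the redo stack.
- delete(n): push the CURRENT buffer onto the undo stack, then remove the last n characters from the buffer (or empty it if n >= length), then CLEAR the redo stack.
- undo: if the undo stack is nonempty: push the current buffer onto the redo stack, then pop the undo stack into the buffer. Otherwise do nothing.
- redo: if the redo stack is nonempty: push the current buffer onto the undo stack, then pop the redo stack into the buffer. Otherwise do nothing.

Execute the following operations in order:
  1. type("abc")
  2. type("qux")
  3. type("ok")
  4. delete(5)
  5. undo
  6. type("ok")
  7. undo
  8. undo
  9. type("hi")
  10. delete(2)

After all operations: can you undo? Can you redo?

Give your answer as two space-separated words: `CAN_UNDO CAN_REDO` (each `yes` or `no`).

Answer: yes no

Derivation:
After op 1 (type): buf='abc' undo_depth=1 redo_depth=0
After op 2 (type): buf='abcqux' undo_depth=2 redo_depth=0
After op 3 (type): buf='abcquxok' undo_depth=3 redo_depth=0
After op 4 (delete): buf='abc' undo_depth=4 redo_depth=0
After op 5 (undo): buf='abcquxok' undo_depth=3 redo_depth=1
After op 6 (type): buf='abcquxokok' undo_depth=4 redo_depth=0
After op 7 (undo): buf='abcquxok' undo_depth=3 redo_depth=1
After op 8 (undo): buf='abcqux' undo_depth=2 redo_depth=2
After op 9 (type): buf='abcquxhi' undo_depth=3 redo_depth=0
After op 10 (delete): buf='abcqux' undo_depth=4 redo_depth=0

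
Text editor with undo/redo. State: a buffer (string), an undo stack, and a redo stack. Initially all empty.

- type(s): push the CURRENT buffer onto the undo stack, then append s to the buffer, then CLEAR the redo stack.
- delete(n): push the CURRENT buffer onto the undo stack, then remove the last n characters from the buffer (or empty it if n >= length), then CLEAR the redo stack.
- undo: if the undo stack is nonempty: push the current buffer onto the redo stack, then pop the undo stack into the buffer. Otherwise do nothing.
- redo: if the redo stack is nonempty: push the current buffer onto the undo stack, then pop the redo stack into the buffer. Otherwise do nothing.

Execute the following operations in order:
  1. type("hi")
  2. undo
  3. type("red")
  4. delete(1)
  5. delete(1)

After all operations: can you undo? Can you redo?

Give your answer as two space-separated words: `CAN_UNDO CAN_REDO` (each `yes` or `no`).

Answer: yes no

Derivation:
After op 1 (type): buf='hi' undo_depth=1 redo_depth=0
After op 2 (undo): buf='(empty)' undo_depth=0 redo_depth=1
After op 3 (type): buf='red' undo_depth=1 redo_depth=0
After op 4 (delete): buf='re' undo_depth=2 redo_depth=0
After op 5 (delete): buf='r' undo_depth=3 redo_depth=0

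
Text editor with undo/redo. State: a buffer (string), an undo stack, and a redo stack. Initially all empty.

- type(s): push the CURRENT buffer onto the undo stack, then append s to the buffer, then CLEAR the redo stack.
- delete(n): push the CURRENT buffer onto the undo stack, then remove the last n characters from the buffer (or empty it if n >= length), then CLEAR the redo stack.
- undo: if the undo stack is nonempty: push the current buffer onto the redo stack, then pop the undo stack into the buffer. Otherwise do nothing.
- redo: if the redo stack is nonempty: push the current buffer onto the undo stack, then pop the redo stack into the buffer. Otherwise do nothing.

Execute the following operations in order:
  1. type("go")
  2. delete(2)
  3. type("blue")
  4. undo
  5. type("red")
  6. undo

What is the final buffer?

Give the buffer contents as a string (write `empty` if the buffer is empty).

After op 1 (type): buf='go' undo_depth=1 redo_depth=0
After op 2 (delete): buf='(empty)' undo_depth=2 redo_depth=0
After op 3 (type): buf='blue' undo_depth=3 redo_depth=0
After op 4 (undo): buf='(empty)' undo_depth=2 redo_depth=1
After op 5 (type): buf='red' undo_depth=3 redo_depth=0
After op 6 (undo): buf='(empty)' undo_depth=2 redo_depth=1

Answer: empty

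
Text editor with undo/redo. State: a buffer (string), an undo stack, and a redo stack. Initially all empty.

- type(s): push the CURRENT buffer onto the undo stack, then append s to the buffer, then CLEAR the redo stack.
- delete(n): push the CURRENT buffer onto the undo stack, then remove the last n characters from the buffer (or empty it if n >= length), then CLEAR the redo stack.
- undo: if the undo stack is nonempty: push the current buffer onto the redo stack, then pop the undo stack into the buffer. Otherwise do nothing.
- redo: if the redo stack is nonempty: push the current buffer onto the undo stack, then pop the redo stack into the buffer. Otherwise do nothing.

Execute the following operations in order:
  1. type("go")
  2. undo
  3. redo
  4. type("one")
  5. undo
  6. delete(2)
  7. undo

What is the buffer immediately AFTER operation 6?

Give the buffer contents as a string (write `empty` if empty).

Answer: empty

Derivation:
After op 1 (type): buf='go' undo_depth=1 redo_depth=0
After op 2 (undo): buf='(empty)' undo_depth=0 redo_depth=1
After op 3 (redo): buf='go' undo_depth=1 redo_depth=0
After op 4 (type): buf='goone' undo_depth=2 redo_depth=0
After op 5 (undo): buf='go' undo_depth=1 redo_depth=1
After op 6 (delete): buf='(empty)' undo_depth=2 redo_depth=0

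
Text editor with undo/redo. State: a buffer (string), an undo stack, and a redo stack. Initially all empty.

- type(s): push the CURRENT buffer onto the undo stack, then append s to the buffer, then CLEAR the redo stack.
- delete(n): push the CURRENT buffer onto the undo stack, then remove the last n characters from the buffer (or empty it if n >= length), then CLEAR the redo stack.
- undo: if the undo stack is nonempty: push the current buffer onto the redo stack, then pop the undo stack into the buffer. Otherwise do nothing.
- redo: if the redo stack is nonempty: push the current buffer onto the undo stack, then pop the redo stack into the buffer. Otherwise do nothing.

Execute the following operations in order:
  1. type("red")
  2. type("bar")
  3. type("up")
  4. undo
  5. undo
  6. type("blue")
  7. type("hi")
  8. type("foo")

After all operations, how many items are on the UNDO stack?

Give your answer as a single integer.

Answer: 4

Derivation:
After op 1 (type): buf='red' undo_depth=1 redo_depth=0
After op 2 (type): buf='redbar' undo_depth=2 redo_depth=0
After op 3 (type): buf='redbarup' undo_depth=3 redo_depth=0
After op 4 (undo): buf='redbar' undo_depth=2 redo_depth=1
After op 5 (undo): buf='red' undo_depth=1 redo_depth=2
After op 6 (type): buf='redblue' undo_depth=2 redo_depth=0
After op 7 (type): buf='redbluehi' undo_depth=3 redo_depth=0
After op 8 (type): buf='redbluehifoo' undo_depth=4 redo_depth=0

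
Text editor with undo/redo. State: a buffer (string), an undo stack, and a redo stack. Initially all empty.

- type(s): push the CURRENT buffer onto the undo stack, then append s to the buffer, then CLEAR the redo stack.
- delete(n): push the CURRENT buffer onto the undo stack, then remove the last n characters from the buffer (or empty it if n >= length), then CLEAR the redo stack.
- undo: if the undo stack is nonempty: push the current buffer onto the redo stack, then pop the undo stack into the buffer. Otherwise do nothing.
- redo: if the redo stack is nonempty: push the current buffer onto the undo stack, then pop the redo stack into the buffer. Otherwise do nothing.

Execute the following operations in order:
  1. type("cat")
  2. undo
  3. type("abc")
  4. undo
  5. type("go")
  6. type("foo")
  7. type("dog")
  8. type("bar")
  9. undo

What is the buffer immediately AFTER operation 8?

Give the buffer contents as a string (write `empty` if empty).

Answer: gofoodogbar

Derivation:
After op 1 (type): buf='cat' undo_depth=1 redo_depth=0
After op 2 (undo): buf='(empty)' undo_depth=0 redo_depth=1
After op 3 (type): buf='abc' undo_depth=1 redo_depth=0
After op 4 (undo): buf='(empty)' undo_depth=0 redo_depth=1
After op 5 (type): buf='go' undo_depth=1 redo_depth=0
After op 6 (type): buf='gofoo' undo_depth=2 redo_depth=0
After op 7 (type): buf='gofoodog' undo_depth=3 redo_depth=0
After op 8 (type): buf='gofoodogbar' undo_depth=4 redo_depth=0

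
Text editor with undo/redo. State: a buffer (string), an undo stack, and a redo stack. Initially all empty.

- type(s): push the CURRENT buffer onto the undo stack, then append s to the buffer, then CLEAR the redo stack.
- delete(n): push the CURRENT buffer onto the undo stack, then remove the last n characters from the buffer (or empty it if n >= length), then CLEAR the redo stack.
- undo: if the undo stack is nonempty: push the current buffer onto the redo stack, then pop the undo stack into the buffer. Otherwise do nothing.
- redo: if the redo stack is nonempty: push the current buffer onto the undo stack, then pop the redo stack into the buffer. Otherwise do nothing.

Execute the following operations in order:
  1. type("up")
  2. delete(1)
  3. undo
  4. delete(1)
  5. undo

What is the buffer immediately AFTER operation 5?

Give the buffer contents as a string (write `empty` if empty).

After op 1 (type): buf='up' undo_depth=1 redo_depth=0
After op 2 (delete): buf='u' undo_depth=2 redo_depth=0
After op 3 (undo): buf='up' undo_depth=1 redo_depth=1
After op 4 (delete): buf='u' undo_depth=2 redo_depth=0
After op 5 (undo): buf='up' undo_depth=1 redo_depth=1

Answer: up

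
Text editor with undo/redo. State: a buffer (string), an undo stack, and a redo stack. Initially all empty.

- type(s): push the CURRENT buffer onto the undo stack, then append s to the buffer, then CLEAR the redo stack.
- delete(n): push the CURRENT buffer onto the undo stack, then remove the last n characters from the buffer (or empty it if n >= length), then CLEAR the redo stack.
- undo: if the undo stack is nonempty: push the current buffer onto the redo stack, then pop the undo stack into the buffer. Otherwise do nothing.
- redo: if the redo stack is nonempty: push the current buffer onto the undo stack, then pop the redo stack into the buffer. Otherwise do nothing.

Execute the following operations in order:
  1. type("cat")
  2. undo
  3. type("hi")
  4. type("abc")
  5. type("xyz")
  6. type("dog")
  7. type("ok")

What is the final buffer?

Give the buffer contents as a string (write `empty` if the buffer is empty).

Answer: hiabcxyzdogok

Derivation:
After op 1 (type): buf='cat' undo_depth=1 redo_depth=0
After op 2 (undo): buf='(empty)' undo_depth=0 redo_depth=1
After op 3 (type): buf='hi' undo_depth=1 redo_depth=0
After op 4 (type): buf='hiabc' undo_depth=2 redo_depth=0
After op 5 (type): buf='hiabcxyz' undo_depth=3 redo_depth=0
After op 6 (type): buf='hiabcxyzdog' undo_depth=4 redo_depth=0
After op 7 (type): buf='hiabcxyzdogok' undo_depth=5 redo_depth=0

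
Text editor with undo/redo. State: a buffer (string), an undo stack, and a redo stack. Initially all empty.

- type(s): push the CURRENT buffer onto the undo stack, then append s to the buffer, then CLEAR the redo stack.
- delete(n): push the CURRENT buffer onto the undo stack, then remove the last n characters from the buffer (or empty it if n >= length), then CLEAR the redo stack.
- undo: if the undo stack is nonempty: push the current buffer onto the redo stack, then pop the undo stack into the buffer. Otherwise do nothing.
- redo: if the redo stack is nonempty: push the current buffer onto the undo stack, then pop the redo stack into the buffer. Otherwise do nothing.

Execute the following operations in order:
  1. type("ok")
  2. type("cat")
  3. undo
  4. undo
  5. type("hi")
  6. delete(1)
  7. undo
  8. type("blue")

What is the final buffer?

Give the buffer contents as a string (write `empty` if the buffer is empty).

Answer: hiblue

Derivation:
After op 1 (type): buf='ok' undo_depth=1 redo_depth=0
After op 2 (type): buf='okcat' undo_depth=2 redo_depth=0
After op 3 (undo): buf='ok' undo_depth=1 redo_depth=1
After op 4 (undo): buf='(empty)' undo_depth=0 redo_depth=2
After op 5 (type): buf='hi' undo_depth=1 redo_depth=0
After op 6 (delete): buf='h' undo_depth=2 redo_depth=0
After op 7 (undo): buf='hi' undo_depth=1 redo_depth=1
After op 8 (type): buf='hiblue' undo_depth=2 redo_depth=0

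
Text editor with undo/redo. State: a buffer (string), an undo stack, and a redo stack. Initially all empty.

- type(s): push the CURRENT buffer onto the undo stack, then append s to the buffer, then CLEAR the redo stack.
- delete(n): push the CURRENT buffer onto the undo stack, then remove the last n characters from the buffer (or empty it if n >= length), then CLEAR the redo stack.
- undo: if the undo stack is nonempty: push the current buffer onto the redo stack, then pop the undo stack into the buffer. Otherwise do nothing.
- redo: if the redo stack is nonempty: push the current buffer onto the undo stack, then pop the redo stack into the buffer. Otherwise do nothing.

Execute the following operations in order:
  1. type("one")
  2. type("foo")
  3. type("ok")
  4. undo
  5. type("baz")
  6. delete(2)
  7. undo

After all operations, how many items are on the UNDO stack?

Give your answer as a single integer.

Answer: 3

Derivation:
After op 1 (type): buf='one' undo_depth=1 redo_depth=0
After op 2 (type): buf='onefoo' undo_depth=2 redo_depth=0
After op 3 (type): buf='onefoook' undo_depth=3 redo_depth=0
After op 4 (undo): buf='onefoo' undo_depth=2 redo_depth=1
After op 5 (type): buf='onefoobaz' undo_depth=3 redo_depth=0
After op 6 (delete): buf='onefoob' undo_depth=4 redo_depth=0
After op 7 (undo): buf='onefoobaz' undo_depth=3 redo_depth=1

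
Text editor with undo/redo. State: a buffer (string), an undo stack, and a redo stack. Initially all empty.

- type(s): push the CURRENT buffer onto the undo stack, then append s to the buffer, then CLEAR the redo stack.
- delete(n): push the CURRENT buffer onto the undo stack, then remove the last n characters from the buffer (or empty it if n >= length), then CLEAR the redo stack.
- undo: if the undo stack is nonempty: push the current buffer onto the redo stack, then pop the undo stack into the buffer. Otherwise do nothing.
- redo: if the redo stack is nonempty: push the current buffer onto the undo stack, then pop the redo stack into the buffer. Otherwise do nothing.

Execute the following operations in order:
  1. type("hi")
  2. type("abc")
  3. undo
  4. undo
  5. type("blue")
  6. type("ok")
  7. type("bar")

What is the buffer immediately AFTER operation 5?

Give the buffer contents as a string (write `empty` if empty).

Answer: blue

Derivation:
After op 1 (type): buf='hi' undo_depth=1 redo_depth=0
After op 2 (type): buf='hiabc' undo_depth=2 redo_depth=0
After op 3 (undo): buf='hi' undo_depth=1 redo_depth=1
After op 4 (undo): buf='(empty)' undo_depth=0 redo_depth=2
After op 5 (type): buf='blue' undo_depth=1 redo_depth=0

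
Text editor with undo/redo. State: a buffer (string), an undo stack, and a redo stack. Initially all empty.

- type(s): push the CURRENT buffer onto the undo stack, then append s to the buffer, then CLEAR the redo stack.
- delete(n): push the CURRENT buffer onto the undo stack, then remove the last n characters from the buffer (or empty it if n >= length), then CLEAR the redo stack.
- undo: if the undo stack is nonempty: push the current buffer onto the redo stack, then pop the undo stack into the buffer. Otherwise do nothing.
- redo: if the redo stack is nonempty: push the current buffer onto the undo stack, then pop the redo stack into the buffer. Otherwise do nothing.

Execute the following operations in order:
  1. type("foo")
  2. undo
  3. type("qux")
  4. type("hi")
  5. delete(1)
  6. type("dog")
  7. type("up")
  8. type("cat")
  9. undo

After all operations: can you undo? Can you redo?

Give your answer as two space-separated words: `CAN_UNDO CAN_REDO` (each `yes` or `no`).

After op 1 (type): buf='foo' undo_depth=1 redo_depth=0
After op 2 (undo): buf='(empty)' undo_depth=0 redo_depth=1
After op 3 (type): buf='qux' undo_depth=1 redo_depth=0
After op 4 (type): buf='quxhi' undo_depth=2 redo_depth=0
After op 5 (delete): buf='quxh' undo_depth=3 redo_depth=0
After op 6 (type): buf='quxhdog' undo_depth=4 redo_depth=0
After op 7 (type): buf='quxhdogup' undo_depth=5 redo_depth=0
After op 8 (type): buf='quxhdogupcat' undo_depth=6 redo_depth=0
After op 9 (undo): buf='quxhdogup' undo_depth=5 redo_depth=1

Answer: yes yes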